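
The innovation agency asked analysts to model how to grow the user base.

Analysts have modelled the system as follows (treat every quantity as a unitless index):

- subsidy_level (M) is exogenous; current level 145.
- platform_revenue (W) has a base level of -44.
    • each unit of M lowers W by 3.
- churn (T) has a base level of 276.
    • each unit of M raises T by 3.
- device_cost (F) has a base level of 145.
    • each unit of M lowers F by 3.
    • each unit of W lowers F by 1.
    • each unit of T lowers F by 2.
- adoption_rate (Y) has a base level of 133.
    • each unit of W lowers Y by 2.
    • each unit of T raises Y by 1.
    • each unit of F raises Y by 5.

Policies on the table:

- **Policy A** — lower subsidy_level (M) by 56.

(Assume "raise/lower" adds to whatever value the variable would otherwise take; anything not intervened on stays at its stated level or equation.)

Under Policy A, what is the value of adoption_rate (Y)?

-3187

Policy A (M − 56):
  M = 145 − 56 = 89
  W = -44 − 3·89 = -311
  T = 276 + 3·89 = 543
  F = 145 − 3·89 − (-311) − 2·543 = -897
  Y = 133 − 2·(-311) + 543 + 5·(-897) = -3187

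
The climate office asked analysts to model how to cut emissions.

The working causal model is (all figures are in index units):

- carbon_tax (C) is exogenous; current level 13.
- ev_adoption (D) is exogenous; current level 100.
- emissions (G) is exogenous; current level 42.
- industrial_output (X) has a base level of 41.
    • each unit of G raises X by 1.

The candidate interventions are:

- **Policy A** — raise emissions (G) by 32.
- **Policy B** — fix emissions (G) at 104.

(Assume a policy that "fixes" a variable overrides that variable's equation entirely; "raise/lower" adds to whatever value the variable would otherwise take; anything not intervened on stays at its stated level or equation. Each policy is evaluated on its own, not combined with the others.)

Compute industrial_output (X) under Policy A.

Policy A (G + 32):
  G = 42 + 32 = 74
  X = 41 + 74 = 115

115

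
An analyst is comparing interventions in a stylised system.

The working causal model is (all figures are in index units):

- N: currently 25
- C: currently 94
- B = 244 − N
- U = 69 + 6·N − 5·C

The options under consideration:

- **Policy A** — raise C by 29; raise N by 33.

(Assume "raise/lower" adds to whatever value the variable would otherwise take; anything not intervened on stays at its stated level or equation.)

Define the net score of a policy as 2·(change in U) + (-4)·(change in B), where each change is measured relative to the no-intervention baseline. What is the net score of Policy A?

238

Baseline:
  N = 25
  C = 94
  B = 244 − 25 = 219
  U = 69 + 6·25 − 5·94 = -251
Policy A (C + 29, N + 33):
  N = 25 + 33 = 58
  C = 94 + 29 = 123
  B = 244 − 58 = 186
  U = 69 + 6·58 − 5·123 = -198
ΔU = -198 − (-251) = 53; ΔB = 186 − 219 = -33
Score = 2·53 + (-4)·(-33) = 238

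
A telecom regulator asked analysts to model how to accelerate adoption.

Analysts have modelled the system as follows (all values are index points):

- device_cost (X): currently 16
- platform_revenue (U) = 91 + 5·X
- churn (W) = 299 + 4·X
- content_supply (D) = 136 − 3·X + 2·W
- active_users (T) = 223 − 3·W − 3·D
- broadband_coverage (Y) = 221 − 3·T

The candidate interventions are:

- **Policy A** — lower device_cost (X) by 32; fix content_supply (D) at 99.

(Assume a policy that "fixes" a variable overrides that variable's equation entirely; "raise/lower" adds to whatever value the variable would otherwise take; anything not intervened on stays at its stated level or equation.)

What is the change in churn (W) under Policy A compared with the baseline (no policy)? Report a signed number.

-128

Baseline:
  X = 16
  W = 299 + 4·16 = 363
Policy A (X − 32, D := 99):
  X = 16 − 32 = -16
  W = 299 + 4·(-16) = 235
Change in W: 235 − 363 = -128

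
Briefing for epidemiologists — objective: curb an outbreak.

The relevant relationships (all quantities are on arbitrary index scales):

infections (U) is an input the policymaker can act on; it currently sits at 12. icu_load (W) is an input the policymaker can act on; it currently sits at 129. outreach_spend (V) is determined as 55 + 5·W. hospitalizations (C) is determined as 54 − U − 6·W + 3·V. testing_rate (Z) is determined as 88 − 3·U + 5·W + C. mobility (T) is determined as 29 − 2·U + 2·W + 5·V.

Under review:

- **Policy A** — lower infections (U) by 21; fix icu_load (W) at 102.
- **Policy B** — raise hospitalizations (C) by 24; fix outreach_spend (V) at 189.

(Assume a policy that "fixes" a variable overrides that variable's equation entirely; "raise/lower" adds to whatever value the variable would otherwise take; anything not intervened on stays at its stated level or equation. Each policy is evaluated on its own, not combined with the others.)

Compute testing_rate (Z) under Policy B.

Policy B (C + 24, V := 189):
  U = 12
  W = 129
  V = 189
  C = 54 − 12 − 6·129 + 3·189 (+24 from intervention) = -141
  Z = 88 − 3·12 + 5·129 + (-141) = 556

556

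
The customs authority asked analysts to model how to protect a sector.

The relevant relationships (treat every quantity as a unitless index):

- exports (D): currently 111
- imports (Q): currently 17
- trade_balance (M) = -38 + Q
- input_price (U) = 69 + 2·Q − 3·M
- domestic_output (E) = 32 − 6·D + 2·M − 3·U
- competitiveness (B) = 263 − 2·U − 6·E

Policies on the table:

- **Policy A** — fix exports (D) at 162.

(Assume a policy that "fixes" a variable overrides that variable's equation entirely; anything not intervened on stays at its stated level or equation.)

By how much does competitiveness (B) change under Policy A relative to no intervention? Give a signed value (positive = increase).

Baseline:
  D = 111
  Q = 17
  M = -38 + 17 = -21
  U = 69 + 2·17 − 3·(-21) = 166
  E = 32 − 6·111 + 2·(-21) − 3·166 = -1174
  B = 263 − 2·166 − 6·(-1174) = 6975
Policy A (D := 162):
  D = 162
  Q = 17
  M = -38 + 17 = -21
  U = 69 + 2·17 − 3·(-21) = 166
  E = 32 − 6·162 + 2·(-21) − 3·166 = -1480
  B = 263 − 2·166 − 6·(-1480) = 8811
Change in B: 8811 − 6975 = 1836

1836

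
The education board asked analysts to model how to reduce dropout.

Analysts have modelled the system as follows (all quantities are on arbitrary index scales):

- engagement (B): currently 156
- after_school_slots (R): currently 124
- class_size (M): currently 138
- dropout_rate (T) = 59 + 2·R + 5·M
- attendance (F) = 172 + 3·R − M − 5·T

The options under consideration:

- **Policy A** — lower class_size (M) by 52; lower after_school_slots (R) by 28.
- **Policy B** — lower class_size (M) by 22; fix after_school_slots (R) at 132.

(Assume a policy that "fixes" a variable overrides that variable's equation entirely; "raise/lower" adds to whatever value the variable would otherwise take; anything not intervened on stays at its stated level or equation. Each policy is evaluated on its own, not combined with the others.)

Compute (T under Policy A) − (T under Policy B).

Policy A (M − 52, R − 28):
  R = 124 − 28 = 96
  M = 138 − 52 = 86
  T = 59 + 2·96 + 5·86 = 681
Policy B (M − 22, R := 132):
  R = 132
  M = 138 − 22 = 116
  T = 59 + 2·132 + 5·116 = 903
T: 681 − 903 = -222

-222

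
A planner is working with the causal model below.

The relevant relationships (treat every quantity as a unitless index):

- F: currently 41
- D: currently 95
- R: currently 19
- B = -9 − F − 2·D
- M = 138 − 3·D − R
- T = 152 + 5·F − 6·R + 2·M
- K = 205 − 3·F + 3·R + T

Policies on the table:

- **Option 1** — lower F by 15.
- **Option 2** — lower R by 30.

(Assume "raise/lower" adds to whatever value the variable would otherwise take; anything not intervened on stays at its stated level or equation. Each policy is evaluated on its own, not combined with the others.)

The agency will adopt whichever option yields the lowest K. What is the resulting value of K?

Option 1 (F − 15):
  F = 41 − 15 = 26
  D = 95
  R = 19
  M = 138 − 3·95 − 19 = -166
  T = 152 + 5·26 − 6·19 + 2·(-166) = -164
  K = 205 − 3·26 + 3·19 + (-164) = 20
Option 2 (R − 30):
  F = 41
  D = 95
  R = 19 − 30 = -11
  M = 138 − 3·95 − (-11) = -136
  T = 152 + 5·41 − 6·(-11) + 2·(-136) = 151
  K = 205 − 3·41 + 3·(-11) + 151 = 200
Comparing — Option 1: K=20, Option 2: K=200. Lowest is 20 (Option 1).

20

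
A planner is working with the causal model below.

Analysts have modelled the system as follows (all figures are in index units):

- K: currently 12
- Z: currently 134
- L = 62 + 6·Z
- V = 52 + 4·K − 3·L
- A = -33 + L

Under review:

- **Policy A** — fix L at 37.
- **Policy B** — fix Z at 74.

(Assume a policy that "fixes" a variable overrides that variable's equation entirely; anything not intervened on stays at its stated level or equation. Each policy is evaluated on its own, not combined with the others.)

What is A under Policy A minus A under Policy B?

-469

Policy A (L := 37):
  Z = 134
  L = 37
  A = -33 + 37 = 4
Policy B (Z := 74):
  Z = 74
  L = 62 + 6·74 = 506
  A = -33 + 506 = 473
A: 4 − 473 = -469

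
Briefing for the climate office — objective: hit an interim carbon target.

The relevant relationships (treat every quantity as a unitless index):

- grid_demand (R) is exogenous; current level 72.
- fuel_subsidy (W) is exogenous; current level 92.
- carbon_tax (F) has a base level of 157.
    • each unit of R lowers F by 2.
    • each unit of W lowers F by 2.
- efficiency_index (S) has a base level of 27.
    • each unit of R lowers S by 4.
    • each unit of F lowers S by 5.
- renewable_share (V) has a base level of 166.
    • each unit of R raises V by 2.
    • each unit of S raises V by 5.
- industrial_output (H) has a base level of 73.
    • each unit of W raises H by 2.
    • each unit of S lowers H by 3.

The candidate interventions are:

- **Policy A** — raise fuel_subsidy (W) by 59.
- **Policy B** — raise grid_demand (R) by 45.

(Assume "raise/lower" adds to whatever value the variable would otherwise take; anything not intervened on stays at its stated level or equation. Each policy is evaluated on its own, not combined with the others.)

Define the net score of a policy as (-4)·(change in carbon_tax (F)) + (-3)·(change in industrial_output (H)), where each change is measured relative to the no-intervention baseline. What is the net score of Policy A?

Baseline:
  R = 72
  W = 92
  F = 157 − 2·72 − 2·92 = -171
  S = 27 − 4·72 − 5·(-171) = 594
  H = 73 + 2·92 − 3·594 = -1525
Policy A (W + 59):
  R = 72
  W = 92 + 59 = 151
  F = 157 − 2·72 − 2·151 = -289
  S = 27 − 4·72 − 5·(-289) = 1184
  H = 73 + 2·151 − 3·1184 = -3177
ΔF = -289 − (-171) = -118; ΔH = -3177 − (-1525) = -1652
Score = (-4)·(-118) + (-3)·(-1652) = 5428

5428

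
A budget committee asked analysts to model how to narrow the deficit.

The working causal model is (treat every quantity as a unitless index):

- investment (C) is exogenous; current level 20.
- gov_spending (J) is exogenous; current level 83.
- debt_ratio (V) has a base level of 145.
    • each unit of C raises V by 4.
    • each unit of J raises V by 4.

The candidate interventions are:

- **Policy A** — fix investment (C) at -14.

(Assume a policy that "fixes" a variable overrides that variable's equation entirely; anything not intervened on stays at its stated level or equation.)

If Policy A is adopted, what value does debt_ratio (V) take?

Policy A (C := -14):
  C = -14
  J = 83
  V = 145 + 4·(-14) + 4·83 = 421

421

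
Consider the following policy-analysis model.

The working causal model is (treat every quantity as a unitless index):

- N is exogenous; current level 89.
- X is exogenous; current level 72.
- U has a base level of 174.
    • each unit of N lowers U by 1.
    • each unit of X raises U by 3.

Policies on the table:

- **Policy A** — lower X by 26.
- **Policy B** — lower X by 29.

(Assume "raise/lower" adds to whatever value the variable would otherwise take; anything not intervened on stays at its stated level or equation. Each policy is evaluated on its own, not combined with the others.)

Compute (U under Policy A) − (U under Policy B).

9

Policy A (X − 26):
  N = 89
  X = 72 − 26 = 46
  U = 174 − 89 + 3·46 = 223
Policy B (X − 29):
  N = 89
  X = 72 − 29 = 43
  U = 174 − 89 + 3·43 = 214
U: 223 − 214 = 9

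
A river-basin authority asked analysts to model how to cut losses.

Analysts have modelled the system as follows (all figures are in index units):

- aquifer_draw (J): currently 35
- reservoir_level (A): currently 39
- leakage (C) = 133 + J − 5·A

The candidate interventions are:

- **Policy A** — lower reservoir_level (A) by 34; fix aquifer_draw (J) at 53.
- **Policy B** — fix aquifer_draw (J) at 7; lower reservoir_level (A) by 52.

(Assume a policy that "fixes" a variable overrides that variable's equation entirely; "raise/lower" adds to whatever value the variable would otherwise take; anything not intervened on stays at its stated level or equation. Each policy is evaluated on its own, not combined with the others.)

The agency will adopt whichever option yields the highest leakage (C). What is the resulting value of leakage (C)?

205

Policy A (A − 34, J := 53):
  J = 53
  A = 39 − 34 = 5
  C = 133 + 53 − 5·5 = 161
Policy B (J := 7, A − 52):
  J = 7
  A = 39 − 52 = -13
  C = 133 + 7 − 5·(-13) = 205
Comparing — Policy A: C=161, Policy B: C=205. Highest is 205 (Policy B).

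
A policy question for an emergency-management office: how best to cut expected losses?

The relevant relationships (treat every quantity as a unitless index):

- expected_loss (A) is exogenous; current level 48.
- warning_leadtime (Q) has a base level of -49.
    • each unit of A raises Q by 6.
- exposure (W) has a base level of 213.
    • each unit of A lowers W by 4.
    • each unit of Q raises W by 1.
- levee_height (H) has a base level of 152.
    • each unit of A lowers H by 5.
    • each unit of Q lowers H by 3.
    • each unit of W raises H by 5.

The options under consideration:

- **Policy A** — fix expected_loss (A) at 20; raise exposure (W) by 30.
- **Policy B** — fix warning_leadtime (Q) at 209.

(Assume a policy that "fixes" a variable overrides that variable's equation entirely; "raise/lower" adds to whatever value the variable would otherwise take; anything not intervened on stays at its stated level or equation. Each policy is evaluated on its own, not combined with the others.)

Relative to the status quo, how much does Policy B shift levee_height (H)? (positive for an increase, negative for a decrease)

-60

Baseline:
  A = 48
  Q = -49 + 6·48 = 239
  W = 213 − 4·48 + 239 = 260
  H = 152 − 5·48 − 3·239 + 5·260 = 495
Policy B (Q := 209):
  A = 48
  Q = 209
  W = 213 − 4·48 + 209 = 230
  H = 152 − 5·48 − 3·209 + 5·230 = 435
Change in H: 435 − 495 = -60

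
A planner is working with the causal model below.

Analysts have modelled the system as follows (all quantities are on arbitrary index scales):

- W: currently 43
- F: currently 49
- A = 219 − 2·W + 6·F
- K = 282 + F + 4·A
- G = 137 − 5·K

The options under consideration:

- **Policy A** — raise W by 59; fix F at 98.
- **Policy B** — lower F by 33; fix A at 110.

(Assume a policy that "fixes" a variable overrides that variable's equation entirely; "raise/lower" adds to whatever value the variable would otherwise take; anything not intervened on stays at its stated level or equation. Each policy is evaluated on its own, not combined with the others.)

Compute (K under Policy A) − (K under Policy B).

2054

Policy A (W + 59, F := 98):
  W = 43 + 59 = 102
  F = 98
  A = 219 − 2·102 + 6·98 = 603
  K = 282 + 98 + 4·603 = 2792
Policy B (F − 33, A := 110):
  W = 43
  F = 49 − 33 = 16
  A = 110
  K = 282 + 16 + 4·110 = 738
K: 2792 − 738 = 2054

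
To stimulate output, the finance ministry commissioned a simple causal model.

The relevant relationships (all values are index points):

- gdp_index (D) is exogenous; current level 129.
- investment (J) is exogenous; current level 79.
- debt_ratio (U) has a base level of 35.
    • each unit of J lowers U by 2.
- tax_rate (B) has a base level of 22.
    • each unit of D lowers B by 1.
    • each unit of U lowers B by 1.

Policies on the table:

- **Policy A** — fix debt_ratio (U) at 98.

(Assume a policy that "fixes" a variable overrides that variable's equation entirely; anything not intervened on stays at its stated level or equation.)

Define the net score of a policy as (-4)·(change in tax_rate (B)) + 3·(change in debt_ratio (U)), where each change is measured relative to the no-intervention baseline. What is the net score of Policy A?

Baseline:
  D = 129
  J = 79
  U = 35 − 2·79 = -123
  B = 22 − 129 − (-123) = 16
Policy A (U := 98):
  D = 129
  J = 79
  U = 98
  B = 22 − 129 − 98 = -205
ΔB = -205 − 16 = -221; ΔU = 98 − (-123) = 221
Score = (-4)·(-221) + 3·221 = 1547

1547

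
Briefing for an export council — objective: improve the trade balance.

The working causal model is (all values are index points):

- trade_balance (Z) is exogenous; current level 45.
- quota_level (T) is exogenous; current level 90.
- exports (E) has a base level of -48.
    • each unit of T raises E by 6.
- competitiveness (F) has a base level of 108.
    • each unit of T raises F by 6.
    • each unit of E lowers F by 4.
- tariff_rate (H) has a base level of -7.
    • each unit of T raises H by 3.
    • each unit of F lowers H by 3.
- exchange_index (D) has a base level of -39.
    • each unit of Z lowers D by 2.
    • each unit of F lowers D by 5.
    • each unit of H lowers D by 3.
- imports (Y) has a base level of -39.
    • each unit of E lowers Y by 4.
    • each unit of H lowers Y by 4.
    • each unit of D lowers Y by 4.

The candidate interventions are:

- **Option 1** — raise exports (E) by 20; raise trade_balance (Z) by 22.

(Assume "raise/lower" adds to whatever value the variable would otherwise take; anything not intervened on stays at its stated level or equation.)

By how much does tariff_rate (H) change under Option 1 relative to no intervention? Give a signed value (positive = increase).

Baseline:
  T = 90
  E = -48 + 6·90 = 492
  F = 108 + 6·90 − 4·492 = -1320
  H = -7 + 3·90 − 3·(-1320) = 4223
Option 1 (E + 20, Z + 22):
  T = 90
  E = -48 + 6·90 (+20 from intervention) = 512
  F = 108 + 6·90 − 4·512 = -1400
  H = -7 + 3·90 − 3·(-1400) = 4463
Change in H: 4463 − 4223 = 240

240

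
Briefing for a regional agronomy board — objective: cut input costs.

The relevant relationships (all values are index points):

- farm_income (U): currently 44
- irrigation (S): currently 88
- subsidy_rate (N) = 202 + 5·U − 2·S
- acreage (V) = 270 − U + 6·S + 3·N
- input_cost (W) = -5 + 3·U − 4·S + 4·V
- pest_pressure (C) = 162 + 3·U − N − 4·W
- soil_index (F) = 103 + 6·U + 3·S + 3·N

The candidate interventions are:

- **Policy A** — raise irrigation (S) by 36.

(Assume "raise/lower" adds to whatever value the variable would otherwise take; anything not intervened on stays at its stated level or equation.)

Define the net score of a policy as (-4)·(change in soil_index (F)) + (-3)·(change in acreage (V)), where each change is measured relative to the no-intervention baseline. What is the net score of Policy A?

Baseline:
  U = 44
  S = 88
  N = 202 + 5·44 − 2·88 = 246
  V = 270 − 44 + 6·88 + 3·246 = 1492
  F = 103 + 6·44 + 3·88 + 3·246 = 1369
Policy A (S + 36):
  U = 44
  S = 88 + 36 = 124
  N = 202 + 5·44 − 2·124 = 174
  V = 270 − 44 + 6·124 + 3·174 = 1492
  F = 103 + 6·44 + 3·124 + 3·174 = 1261
ΔF = 1261 − 1369 = -108; ΔV = 1492 − 1492 = 0
Score = (-4)·(-108) + (-3)·0 = 432

432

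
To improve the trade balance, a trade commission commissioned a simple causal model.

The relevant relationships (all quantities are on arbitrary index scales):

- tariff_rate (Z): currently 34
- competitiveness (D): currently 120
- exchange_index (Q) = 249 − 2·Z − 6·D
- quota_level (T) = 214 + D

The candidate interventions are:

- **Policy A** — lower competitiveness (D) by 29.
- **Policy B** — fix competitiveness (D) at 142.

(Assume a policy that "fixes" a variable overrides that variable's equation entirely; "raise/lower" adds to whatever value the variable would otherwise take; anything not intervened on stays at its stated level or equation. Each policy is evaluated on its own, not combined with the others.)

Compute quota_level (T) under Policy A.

305

Policy A (D − 29):
  D = 120 − 29 = 91
  T = 214 + 91 = 305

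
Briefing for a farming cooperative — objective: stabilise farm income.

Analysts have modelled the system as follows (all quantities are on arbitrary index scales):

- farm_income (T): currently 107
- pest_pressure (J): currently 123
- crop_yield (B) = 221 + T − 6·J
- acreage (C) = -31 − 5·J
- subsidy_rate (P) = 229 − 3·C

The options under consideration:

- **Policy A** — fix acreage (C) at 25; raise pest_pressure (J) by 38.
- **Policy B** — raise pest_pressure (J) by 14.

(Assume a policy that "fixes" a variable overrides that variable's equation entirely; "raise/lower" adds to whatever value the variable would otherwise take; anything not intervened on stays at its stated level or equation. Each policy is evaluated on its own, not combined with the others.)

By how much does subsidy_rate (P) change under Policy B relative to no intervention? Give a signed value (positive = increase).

210

Baseline:
  J = 123
  C = -31 − 5·123 = -646
  P = 229 − 3·(-646) = 2167
Policy B (J + 14):
  J = 123 + 14 = 137
  C = -31 − 5·137 = -716
  P = 229 − 3·(-716) = 2377
Change in P: 2377 − 2167 = 210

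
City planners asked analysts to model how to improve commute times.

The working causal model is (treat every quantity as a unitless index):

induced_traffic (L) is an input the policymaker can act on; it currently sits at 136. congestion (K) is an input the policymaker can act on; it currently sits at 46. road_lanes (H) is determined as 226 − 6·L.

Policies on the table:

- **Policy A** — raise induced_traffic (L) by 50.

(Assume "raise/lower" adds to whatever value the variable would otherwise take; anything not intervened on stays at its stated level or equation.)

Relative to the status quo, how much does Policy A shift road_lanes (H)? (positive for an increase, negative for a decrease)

Baseline:
  L = 136
  H = 226 − 6·136 = -590
Policy A (L + 50):
  L = 136 + 50 = 186
  H = 226 − 6·186 = -890
Change in H: -890 − (-590) = -300

-300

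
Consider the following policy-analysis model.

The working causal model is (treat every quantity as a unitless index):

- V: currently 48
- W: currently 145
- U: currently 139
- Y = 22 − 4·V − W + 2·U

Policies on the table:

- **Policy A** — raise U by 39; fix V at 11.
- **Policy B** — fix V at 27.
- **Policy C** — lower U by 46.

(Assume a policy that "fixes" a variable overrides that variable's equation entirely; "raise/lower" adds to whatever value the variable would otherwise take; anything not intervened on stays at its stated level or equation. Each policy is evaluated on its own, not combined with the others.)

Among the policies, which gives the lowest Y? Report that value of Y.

Policy A (U + 39, V := 11):
  V = 11
  W = 145
  U = 139 + 39 = 178
  Y = 22 − 4·11 − 145 + 2·178 = 189
Policy B (V := 27):
  V = 27
  W = 145
  U = 139
  Y = 22 − 4·27 − 145 + 2·139 = 47
Policy C (U − 46):
  V = 48
  W = 145
  U = 139 − 46 = 93
  Y = 22 − 4·48 − 145 + 2·93 = -129
Comparing — Policy A: Y=189, Policy B: Y=47, Policy C: Y=-129. Lowest is -129 (Policy C).

-129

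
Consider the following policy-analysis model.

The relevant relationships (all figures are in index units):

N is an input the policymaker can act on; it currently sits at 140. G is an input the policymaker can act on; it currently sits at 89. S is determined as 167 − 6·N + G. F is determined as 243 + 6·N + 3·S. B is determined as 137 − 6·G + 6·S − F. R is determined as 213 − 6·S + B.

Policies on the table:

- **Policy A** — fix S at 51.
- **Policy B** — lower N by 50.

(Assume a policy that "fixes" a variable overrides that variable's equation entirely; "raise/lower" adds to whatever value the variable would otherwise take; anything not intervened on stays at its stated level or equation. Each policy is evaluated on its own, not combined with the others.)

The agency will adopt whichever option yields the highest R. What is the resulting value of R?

Policy A (S := 51):
  N = 140
  G = 89
  S = 51
  F = 243 + 6·140 + 3·51 = 1236
  B = 137 − 6·89 + 6·51 − 1236 = -1327
  R = 213 − 6·51 + (-1327) = -1420
Policy B (N − 50):
  N = 140 − 50 = 90
  G = 89
  S = 167 − 6·90 + 89 = -284
  F = 243 + 6·90 + 3·(-284) = -69
  B = 137 − 6·89 + 6·(-284) − (-69) = -2032
  R = 213 − 6·(-284) + (-2032) = -115
Comparing — Policy A: R=-1420, Policy B: R=-115. Highest is -115 (Policy B).

-115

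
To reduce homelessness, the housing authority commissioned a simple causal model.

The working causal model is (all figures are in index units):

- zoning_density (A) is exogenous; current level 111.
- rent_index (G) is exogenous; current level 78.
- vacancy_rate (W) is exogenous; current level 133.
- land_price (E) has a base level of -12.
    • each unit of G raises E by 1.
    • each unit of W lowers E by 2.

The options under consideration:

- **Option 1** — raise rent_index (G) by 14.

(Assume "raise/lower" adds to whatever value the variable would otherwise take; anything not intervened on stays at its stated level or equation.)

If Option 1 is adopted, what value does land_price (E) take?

-186

Option 1 (G + 14):
  G = 78 + 14 = 92
  W = 133
  E = -12 + 92 − 2·133 = -186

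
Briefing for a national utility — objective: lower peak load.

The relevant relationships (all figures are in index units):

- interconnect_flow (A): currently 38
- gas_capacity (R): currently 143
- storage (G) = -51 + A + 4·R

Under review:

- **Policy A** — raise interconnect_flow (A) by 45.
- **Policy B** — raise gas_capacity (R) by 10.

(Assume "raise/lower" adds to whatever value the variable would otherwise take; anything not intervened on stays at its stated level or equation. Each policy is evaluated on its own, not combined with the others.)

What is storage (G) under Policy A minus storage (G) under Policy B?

5

Policy A (A + 45):
  A = 38 + 45 = 83
  R = 143
  G = -51 + 83 + 4·143 = 604
Policy B (R + 10):
  A = 38
  R = 143 + 10 = 153
  G = -51 + 38 + 4·153 = 599
G: 604 − 599 = 5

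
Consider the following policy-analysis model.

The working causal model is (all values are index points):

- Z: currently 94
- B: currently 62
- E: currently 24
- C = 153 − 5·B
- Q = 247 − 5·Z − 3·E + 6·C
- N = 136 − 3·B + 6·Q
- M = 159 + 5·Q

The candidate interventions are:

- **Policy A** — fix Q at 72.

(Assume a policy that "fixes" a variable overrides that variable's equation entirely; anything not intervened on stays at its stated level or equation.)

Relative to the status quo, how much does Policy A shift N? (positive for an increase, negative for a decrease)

7854

Baseline:
  Z = 94
  B = 62
  E = 24
  C = 153 − 5·62 = -157
  Q = 247 − 5·94 − 3·24 + 6·(-157) = -1237
  N = 136 − 3·62 + 6·(-1237) = -7472
Policy A (Q := 72):
  Z = 94
  B = 62
  E = 24
  C = 153 − 5·62 = -157
  Q = 72
  N = 136 − 3·62 + 6·72 = 382
Change in N: 382 − (-7472) = 7854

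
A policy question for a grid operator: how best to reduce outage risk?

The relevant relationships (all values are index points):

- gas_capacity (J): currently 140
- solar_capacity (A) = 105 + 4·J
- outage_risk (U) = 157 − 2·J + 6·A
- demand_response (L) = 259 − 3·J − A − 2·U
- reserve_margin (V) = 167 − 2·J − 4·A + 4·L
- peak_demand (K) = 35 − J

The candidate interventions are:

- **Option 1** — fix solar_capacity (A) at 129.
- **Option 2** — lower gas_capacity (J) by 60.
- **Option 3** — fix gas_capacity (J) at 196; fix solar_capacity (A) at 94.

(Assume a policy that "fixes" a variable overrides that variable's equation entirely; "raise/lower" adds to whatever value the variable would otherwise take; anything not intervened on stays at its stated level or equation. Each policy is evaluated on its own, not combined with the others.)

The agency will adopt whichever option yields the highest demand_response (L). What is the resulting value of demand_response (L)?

-1081

Option 1 (A := 129):
  J = 140
  A = 129
  U = 157 − 2·140 + 6·129 = 651
  L = 259 − 3·140 − 129 − 2·651 = -1592
Option 2 (J − 60):
  J = 140 − 60 = 80
  A = 105 + 4·80 = 425
  U = 157 − 2·80 + 6·425 = 2547
  L = 259 − 3·80 − 425 − 2·2547 = -5500
Option 3 (J := 196, A := 94):
  J = 196
  A = 94
  U = 157 − 2·196 + 6·94 = 329
  L = 259 − 3·196 − 94 − 2·329 = -1081
Comparing — Option 1: L=-1592, Option 2: L=-5500, Option 3: L=-1081. Highest is -1081 (Option 3).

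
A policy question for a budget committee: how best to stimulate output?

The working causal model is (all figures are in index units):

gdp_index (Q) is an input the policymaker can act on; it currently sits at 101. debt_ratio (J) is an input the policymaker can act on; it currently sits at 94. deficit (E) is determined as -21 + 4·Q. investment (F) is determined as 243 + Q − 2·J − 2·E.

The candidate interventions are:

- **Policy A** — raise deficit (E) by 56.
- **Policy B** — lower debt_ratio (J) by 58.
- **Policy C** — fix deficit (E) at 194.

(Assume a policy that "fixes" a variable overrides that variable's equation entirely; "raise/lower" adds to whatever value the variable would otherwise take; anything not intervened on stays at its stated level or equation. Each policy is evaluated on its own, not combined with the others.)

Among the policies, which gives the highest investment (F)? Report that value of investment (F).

-232

Policy A (E + 56):
  Q = 101
  J = 94
  E = -21 + 4·101 (+56 from intervention) = 439
  F = 243 + 101 − 2·94 − 2·439 = -722
Policy B (J − 58):
  Q = 101
  J = 94 − 58 = 36
  E = -21 + 4·101 = 383
  F = 243 + 101 − 2·36 − 2·383 = -494
Policy C (E := 194):
  Q = 101
  J = 94
  E = 194
  F = 243 + 101 − 2·94 − 2·194 = -232
Comparing — Policy A: F=-722, Policy B: F=-494, Policy C: F=-232. Highest is -232 (Policy C).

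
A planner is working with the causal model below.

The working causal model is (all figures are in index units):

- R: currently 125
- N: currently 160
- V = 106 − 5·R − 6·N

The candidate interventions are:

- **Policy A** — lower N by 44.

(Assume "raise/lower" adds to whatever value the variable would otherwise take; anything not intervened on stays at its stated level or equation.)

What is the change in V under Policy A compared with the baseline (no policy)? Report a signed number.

264

Baseline:
  R = 125
  N = 160
  V = 106 − 5·125 − 6·160 = -1479
Policy A (N − 44):
  R = 125
  N = 160 − 44 = 116
  V = 106 − 5·125 − 6·116 = -1215
Change in V: -1215 − (-1479) = 264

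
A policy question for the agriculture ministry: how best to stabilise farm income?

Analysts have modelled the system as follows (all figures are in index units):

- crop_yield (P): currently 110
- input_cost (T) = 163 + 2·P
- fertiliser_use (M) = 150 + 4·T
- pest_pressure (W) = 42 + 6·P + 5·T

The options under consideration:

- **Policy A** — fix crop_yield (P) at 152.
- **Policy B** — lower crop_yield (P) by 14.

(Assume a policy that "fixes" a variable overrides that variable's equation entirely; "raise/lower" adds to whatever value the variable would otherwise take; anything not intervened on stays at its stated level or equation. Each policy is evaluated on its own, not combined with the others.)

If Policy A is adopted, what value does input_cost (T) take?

Policy A (P := 152):
  P = 152
  T = 163 + 2·152 = 467

467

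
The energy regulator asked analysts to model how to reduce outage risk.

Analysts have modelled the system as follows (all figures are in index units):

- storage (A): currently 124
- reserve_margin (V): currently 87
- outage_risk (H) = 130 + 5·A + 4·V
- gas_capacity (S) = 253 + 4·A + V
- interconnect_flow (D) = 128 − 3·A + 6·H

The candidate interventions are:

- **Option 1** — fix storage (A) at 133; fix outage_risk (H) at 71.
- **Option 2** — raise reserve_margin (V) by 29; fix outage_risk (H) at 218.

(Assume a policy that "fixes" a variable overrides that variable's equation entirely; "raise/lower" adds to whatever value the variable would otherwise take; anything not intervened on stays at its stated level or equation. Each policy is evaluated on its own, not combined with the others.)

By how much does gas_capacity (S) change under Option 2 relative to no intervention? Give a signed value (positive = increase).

29

Baseline:
  A = 124
  V = 87
  S = 253 + 4·124 + 87 = 836
Option 2 (V + 29, H := 218):
  A = 124
  V = 87 + 29 = 116
  S = 253 + 4·124 + 116 = 865
Change in S: 865 − 836 = 29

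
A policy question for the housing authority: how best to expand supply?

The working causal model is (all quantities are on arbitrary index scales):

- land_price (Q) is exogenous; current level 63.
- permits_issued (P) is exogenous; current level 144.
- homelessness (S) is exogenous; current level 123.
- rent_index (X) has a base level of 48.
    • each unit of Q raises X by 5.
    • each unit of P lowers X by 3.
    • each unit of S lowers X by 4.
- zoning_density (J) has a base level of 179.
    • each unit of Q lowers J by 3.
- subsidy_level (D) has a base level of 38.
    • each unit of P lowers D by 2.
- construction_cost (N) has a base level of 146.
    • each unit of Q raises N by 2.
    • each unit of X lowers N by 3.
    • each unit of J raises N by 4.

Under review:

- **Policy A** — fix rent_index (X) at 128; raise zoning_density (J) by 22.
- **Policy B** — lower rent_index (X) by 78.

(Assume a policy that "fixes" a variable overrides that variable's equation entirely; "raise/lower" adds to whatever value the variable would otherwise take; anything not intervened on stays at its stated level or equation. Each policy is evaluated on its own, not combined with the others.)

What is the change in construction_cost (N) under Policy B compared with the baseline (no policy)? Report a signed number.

234

Baseline:
  Q = 63
  P = 144
  S = 123
  X = 48 + 5·63 − 3·144 − 4·123 = -561
  J = 179 − 3·63 = -10
  N = 146 + 2·63 − 3·(-561) + 4·(-10) = 1915
Policy B (X − 78):
  Q = 63
  P = 144
  S = 123
  X = 48 + 5·63 − 3·144 − 4·123 (−78 from intervention) = -639
  J = 179 − 3·63 = -10
  N = 146 + 2·63 − 3·(-639) + 4·(-10) = 2149
Change in N: 2149 − 1915 = 234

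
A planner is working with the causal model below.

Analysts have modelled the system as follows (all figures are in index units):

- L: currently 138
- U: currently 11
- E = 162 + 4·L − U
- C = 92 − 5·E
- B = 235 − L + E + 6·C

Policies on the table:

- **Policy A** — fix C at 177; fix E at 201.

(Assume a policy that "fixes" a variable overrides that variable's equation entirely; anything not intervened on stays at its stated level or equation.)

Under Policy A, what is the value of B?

1360

Policy A (C := 177, E := 201):
  L = 138
  U = 11
  E = 201
  C = 177
  B = 235 − 138 + 201 + 6·177 = 1360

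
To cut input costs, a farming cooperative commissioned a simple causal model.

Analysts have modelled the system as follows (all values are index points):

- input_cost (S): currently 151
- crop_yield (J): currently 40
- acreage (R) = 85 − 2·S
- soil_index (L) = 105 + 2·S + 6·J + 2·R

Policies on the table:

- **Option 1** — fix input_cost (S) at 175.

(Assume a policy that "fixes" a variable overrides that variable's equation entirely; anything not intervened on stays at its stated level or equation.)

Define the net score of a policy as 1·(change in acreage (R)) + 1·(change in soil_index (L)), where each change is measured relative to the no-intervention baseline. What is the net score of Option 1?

-96

Baseline:
  S = 151
  J = 40
  R = 85 − 2·151 = -217
  L = 105 + 2·151 + 6·40 + 2·(-217) = 213
Option 1 (S := 175):
  S = 175
  J = 40
  R = 85 − 2·175 = -265
  L = 105 + 2·175 + 6·40 + 2·(-265) = 165
ΔR = -265 − (-217) = -48; ΔL = 165 − 213 = -48
Score = 1·(-48) + 1·(-48) = -96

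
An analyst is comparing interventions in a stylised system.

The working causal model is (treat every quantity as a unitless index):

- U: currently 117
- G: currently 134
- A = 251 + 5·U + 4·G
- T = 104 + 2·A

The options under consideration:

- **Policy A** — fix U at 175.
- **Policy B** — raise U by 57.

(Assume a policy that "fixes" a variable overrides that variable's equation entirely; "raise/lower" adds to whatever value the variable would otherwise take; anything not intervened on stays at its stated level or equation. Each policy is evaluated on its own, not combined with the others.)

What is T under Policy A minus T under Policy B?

10

Policy A (U := 175):
  U = 175
  G = 134
  A = 251 + 5·175 + 4·134 = 1662
  T = 104 + 2·1662 = 3428
Policy B (U + 57):
  U = 117 + 57 = 174
  G = 134
  A = 251 + 5·174 + 4·134 = 1657
  T = 104 + 2·1657 = 3418
T: 3428 − 3418 = 10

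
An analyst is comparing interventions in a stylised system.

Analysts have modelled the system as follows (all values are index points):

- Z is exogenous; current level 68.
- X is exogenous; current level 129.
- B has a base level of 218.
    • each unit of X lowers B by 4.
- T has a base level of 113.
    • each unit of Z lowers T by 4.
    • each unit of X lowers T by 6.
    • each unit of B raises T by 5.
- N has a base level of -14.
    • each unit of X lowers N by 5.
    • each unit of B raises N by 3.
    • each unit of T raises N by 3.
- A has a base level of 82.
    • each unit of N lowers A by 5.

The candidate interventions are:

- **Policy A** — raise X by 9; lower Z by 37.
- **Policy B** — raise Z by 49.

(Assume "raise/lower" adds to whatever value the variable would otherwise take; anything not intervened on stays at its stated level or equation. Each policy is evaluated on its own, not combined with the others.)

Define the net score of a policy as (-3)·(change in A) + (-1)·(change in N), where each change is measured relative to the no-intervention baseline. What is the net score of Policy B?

-8232

Baseline:
  Z = 68
  X = 129
  B = 218 − 4·129 = -298
  T = 113 − 4·68 − 6·129 + 5·(-298) = -2423
  N = -14 − 5·129 + 3·(-298) + 3·(-2423) = -8822
  A = 82 − 5·(-8822) = 44192
Policy B (Z + 49):
  Z = 68 + 49 = 117
  X = 129
  B = 218 − 4·129 = -298
  T = 113 − 4·117 − 6·129 + 5·(-298) = -2619
  N = -14 − 5·129 + 3·(-298) + 3·(-2619) = -9410
  A = 82 − 5·(-9410) = 47132
ΔA = 47132 − 44192 = 2940; ΔN = -9410 − (-8822) = -588
Score = (-3)·2940 + (-1)·(-588) = -8232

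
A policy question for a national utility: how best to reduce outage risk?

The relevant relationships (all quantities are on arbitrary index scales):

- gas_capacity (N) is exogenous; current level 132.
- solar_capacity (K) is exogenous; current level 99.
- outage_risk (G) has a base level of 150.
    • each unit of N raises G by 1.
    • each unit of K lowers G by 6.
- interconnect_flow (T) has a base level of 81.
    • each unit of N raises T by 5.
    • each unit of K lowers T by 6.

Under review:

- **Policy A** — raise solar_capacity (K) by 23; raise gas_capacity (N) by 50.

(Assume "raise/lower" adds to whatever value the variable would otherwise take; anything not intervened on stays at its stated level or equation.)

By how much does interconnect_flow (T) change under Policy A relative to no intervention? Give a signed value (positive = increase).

Baseline:
  N = 132
  K = 99
  T = 81 + 5·132 − 6·99 = 147
Policy A (K + 23, N + 50):
  N = 132 + 50 = 182
  K = 99 + 23 = 122
  T = 81 + 5·182 − 6·122 = 259
Change in T: 259 − 147 = 112

112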